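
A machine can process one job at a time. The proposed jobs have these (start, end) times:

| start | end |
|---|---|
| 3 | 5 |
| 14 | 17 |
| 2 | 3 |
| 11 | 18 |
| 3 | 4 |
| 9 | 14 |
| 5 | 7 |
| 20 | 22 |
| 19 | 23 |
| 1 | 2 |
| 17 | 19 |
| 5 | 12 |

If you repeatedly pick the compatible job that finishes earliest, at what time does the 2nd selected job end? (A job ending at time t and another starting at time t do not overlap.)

Sort by end time and greedily take each interval whose start is ≥ the last chosen end.
Sorted by end: (1,2)  (2,3)  (3,4)  (3,5)  (5,7)  (5,12)  (9,14)  (14,17)  (11,18)  (17,19)  (20,22)  (19,23)
take (1,2); take (2,3); take (3,4); take (5,7); take (9,14); take (14,17); skip (11,18); take (17,19); take (20,22).
Selected: (1,2) (2,3) (3,4) (5,7) (9,14) (14,17) (17,19) (20,22)

3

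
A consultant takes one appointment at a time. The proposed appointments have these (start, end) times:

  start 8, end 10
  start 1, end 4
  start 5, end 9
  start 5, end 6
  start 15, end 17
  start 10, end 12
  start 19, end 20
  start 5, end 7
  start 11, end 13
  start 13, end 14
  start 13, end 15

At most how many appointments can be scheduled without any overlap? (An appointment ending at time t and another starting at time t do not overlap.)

Sorted by end: (1,4)  (5,6)  (5,7)  (5,9)  (8,10)  (10,12)  (11,13)  (13,14)  (13,15)  (15,17)  (19,20)
take (1,4); take (5,6); take (8,10); take (10,12); take (13,14); take (15,17); take (19,20).
Selected 7 appointments.

7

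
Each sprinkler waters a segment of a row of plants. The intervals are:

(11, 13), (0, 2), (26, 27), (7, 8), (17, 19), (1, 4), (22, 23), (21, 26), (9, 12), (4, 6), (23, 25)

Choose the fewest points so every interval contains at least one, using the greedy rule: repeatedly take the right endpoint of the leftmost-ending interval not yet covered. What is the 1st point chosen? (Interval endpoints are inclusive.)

2

Sorted: [0,2] [1,4] [4,6] [7,8] [9,12] [11,13] [17,19] [22,23] [23,25] [21,26] [26,27]
{[0,2],[1,4]} hit by 2; {[4,6]} hit by 6; {[7,8]} hit by 8; {[9,12],[11,13]} hit by 12; {[17,19]} hit by 19; {[22,23],[23,25],[21,26]} hit by 23; {[26,27]} hit by 27.
Points: 2, 6, 8, 12, 19, 23, 27 (7 total).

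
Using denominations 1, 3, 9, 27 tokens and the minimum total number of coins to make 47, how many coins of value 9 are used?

47 = 1×27 + 2×9 + 2×1
Count of 9: 2

2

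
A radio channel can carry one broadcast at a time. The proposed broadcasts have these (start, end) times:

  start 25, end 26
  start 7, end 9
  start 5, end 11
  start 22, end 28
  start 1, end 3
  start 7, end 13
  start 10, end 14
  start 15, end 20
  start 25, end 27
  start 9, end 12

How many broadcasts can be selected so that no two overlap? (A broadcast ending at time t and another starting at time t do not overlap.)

Sort by end time and greedily take each interval whose start is ≥ the last chosen end.
By end time: (1,3), (7,9), (5,11), (9,12), (7,13), (10,14), (15,20), (25,26), (25,27), (22,28).
Pick (1,3); next start ≥ 3 → (7,9); next start ≥ 9 → (9,12); next start ≥ 12 → (15,20); next start ≥ 20 → (25,26).
Selected 5 broadcasts.

5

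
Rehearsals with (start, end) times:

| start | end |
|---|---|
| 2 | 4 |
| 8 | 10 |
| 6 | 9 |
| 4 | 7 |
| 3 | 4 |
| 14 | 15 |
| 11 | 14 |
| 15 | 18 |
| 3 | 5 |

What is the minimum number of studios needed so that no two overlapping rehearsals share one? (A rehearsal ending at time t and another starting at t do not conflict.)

3

Count concurrent intervals with a sweep; the peak is the room count.
Events (time:±→running): 2:+→1 3:+→2 3:+→3 … peak 3.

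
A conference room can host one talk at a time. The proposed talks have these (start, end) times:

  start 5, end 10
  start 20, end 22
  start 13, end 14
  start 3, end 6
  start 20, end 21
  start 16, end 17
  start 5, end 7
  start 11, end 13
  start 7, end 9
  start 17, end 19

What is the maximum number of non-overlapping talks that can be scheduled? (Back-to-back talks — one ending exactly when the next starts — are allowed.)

Order by finish time; keep every interval that doesn't clash with the previous kept one.
By end time: (3,6), (5,7), (7,9), (5,10), (11,13), (13,14), (16,17), (17,19), (20,21), (20,22).
Pick (3,6); next start ≥ 6 → (7,9); next start ≥ 9 → (11,13); next start ≥ 13 → (13,14); next start ≥ 14 → (16,17); next start ≥ 17 → (17,19); next start ≥ 19 → (20,21).
Selected 7 talks.

7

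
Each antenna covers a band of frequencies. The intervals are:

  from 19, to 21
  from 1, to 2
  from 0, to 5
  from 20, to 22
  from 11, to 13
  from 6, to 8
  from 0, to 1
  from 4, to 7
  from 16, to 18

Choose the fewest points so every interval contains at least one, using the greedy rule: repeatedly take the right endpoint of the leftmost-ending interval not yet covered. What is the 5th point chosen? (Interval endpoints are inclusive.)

21

Sorted: [0,1] [1,2] [0,5] [4,7] [6,8] [11,13] [16,18] [19,21] [20,22]
{[0,1],[1,2],[0,5]} hit by 1; {[4,7],[6,8]} hit by 7; {[11,13]} hit by 13; {[16,18]} hit by 18; {[19,21],[20,22]} hit by 21.
Points: 1, 7, 13, 18, 21 (5 total).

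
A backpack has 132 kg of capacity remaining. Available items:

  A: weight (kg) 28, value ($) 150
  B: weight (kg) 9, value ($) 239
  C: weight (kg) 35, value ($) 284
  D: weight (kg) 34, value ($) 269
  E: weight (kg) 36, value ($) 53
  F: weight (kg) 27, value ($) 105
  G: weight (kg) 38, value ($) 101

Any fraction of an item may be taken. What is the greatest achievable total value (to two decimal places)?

1043.11

Greedy by value/weight ratio, highest first.
Ratios (sorted): B 26.56, C 8.11, D 7.91, A 5.36, F 3.89, G 2.66, E 1.47
take B (9 @ 239); take C (35 @ 284); take D (34 @ 269); take A (28 @ 150); take 26/27 of F → 101.11. Capacity used 132/132.
Total value = 1043.11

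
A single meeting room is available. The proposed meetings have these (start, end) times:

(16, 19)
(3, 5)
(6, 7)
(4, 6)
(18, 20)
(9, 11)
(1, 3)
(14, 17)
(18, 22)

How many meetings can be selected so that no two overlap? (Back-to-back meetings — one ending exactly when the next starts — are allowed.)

6

Order by finish time; keep every interval that doesn't clash with the previous kept one.
By end time: (1,3), (3,5), (4,6), (6,7), (9,11), (14,17), (16,19), (18,20), (18,22).
Pick (1,3); next start ≥ 3 → (3,5); next start ≥ 5 → (6,7); next start ≥ 7 → (9,11); next start ≥ 11 → (14,17); next start ≥ 17 → (18,20).
Selected 6 meetings.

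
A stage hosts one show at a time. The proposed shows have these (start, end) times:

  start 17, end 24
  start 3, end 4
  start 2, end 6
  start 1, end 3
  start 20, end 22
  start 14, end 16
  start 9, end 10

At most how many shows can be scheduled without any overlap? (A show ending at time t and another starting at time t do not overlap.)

5

Greedy by earliest finish: after sorting by end time, pick each interval compatible with the last pick.
Sorted by end: (1,3)  (3,4)  (2,6)  (9,10)  (14,16)  (20,22)  (17,24)
take (1,3); take (3,4); take (9,10); take (14,16); take (20,22); skip (17,24).
Selected 5 shows.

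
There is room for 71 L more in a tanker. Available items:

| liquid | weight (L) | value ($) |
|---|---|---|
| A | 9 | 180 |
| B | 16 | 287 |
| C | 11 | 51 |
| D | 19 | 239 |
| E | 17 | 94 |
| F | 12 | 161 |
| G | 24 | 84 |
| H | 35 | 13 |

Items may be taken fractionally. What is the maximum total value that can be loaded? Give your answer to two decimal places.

949.94

Greedy by value/weight ratio, highest first.
Order: A (180/9=20.00) > B (287/16=17.94) > F (161/12=13.42) > D (239/19=12.58) > E (94/17=5.53) > C (51/11=4.64) > G (84/24=3.50) > H (13/35=0.37)
Fill: take A (9 @ 180) → take B (16 @ 287) → take F (12 @ 161) → take D (19 @ 239) → take 15/17 of E → 82.94; 71/71 used.
Total value = 949.94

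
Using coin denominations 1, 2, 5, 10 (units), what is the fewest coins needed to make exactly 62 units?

7

Use the largest denomination that fits, subtract, and repeat.
62 = 6×10 + 1×2
Total coins = 6 + 1 = 7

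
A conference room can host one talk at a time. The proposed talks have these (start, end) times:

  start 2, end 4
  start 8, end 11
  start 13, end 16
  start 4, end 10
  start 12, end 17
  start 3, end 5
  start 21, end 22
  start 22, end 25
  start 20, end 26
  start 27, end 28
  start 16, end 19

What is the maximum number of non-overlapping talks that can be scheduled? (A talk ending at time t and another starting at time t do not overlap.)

7

Greedy by earliest finish: after sorting by end time, pick each interval compatible with the last pick.
Sorted by end: (2,4)  (3,5)  (4,10)  (8,11)  (13,16)  (12,17)  (16,19)  (21,22)  (22,25)  (20,26)  (27,28)
take (2,4); take (4,10); take (13,16); take (16,19); take (21,22); take (22,25); take (27,28).
Selected 7 talks.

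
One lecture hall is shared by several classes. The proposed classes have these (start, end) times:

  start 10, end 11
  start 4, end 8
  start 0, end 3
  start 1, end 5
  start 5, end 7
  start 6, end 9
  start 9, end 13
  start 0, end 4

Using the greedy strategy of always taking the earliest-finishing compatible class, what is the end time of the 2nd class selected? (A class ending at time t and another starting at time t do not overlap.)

By end time: (0,3), (0,4), (1,5), (5,7), (4,8), (6,9), (10,11), (9,13).
Pick (0,3); next start ≥ 3 → (5,7); next start ≥ 7 → (10,11).
Selected: (0,3) (5,7) (10,11)

7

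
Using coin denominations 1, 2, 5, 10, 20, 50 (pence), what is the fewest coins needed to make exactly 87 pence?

5

Use the largest denomination that fits, subtract, and repeat.
87 − 1×50→37 − 1×20→17 − 1×10→7 − 1×5→2 − 1×2→0
Total coins = 1 + 1 + 1 + 1 + 1 = 5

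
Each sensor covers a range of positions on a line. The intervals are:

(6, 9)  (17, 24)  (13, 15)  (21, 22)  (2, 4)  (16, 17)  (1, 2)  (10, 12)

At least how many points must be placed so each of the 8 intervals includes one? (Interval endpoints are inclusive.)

Process intervals by earliest right end; each time one isn't hit yet, stab at its right endpoint.
Sorted: [1,2] [2,4] [6,9] [10,12] [13,15] [16,17] [21,22] [17,24]
{[1,2],[2,4]} hit by 2; {[6,9]} hit by 9; {[10,12]} hit by 12; {[13,15]} hit by 15; {[16,17]} hit by 17; {[21,22],[17,24]} hit by 22.
Points: 2, 9, 12, 15, 17, 22 (6 total).

6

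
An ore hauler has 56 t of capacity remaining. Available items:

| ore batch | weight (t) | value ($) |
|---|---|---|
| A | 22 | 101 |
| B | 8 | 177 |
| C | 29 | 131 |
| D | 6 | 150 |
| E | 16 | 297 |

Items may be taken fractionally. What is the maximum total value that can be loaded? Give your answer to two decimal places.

Greedy by value/weight ratio, highest first.
Ratios (sorted): D 25.00, B 22.12, E 18.56, A 4.59, C 4.52
take D (6 @ 150); take B (8 @ 177); take E (16 @ 297); take A (22 @ 101); take 4/29 of C → 18.07. Capacity used 56/56.
Total value = 743.07

743.07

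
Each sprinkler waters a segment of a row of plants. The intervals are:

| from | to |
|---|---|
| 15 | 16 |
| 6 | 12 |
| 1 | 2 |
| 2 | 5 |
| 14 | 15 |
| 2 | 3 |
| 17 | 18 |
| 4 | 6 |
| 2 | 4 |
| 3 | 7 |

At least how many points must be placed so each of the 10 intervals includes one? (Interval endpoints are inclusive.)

4

Sorted: [1,2] [2,3] [2,4] [2,5] [4,6] [3,7] [6,12] [14,15] [15,16] [17,18]
{[1,2],[2,3],[2,4],[2,5]} hit by 2; {[4,6],[3,7],[6,12]} hit by 6; {[14,15],[15,16]} hit by 15; {[17,18]} hit by 18.
Points: 2, 6, 15, 18 (4 total).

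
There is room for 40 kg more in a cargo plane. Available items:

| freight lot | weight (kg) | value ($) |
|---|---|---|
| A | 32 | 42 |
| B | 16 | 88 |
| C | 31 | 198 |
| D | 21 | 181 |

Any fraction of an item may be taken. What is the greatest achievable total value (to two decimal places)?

Order: D (181/21=8.62) > C (198/31=6.39) > B (88/16=5.50) > A (42/32=1.31)
Fill: take D (21 @ 181) → take 19/31 of C → 121.35; 40/40 used.
Total value = 302.35

302.35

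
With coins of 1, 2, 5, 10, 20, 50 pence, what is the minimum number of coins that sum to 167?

167 − 3×50→17 − 1×10→7 − 1×5→2 − 1×2→0
Total coins = 3 + 1 + 1 + 1 = 6

6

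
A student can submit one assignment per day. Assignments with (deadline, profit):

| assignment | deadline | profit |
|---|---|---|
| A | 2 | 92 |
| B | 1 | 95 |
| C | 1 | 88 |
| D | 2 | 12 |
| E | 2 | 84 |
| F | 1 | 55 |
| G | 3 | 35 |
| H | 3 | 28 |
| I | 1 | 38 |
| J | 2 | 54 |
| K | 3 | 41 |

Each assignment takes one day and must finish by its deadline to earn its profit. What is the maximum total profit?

228

By profit: B(d1,95), A(d2,92), C(d1,88), E(d2,84), F(d1,55), J(d2,54), K(d3,41), I(d1,38), G(d3,35), H(d3,28), D(d2,12)
B→slot 1; A→slot 2; C skipped; E skipped; F skipped; J skipped; K→slot 3; I skipped; G skipped; H skipped; D skipped.
Profit = 95 + 92 + 41 = 228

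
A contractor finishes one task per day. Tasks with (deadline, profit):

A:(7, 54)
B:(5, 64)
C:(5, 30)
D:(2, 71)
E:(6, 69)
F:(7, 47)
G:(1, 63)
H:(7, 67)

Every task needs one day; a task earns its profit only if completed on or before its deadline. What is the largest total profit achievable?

435

By profit: D(d2,71), E(d6,69), H(d7,67), B(d5,64), G(d1,63), A(d7,54), F(d7,47), C(d5,30)
D→slot 2; E→slot 6; H→slot 7; B→slot 5; G→slot 1; A→slot 4; F→slot 3; C skipped.
Profit = 63 + 71 + 47 + 54 + 64 + 69 + 67 = 435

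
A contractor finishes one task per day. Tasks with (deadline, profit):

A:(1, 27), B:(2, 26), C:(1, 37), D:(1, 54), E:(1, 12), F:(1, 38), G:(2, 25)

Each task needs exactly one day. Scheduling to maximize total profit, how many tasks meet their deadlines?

2

Sort by profit descending; place each in the latest free slot ≤ its deadline.
Profit order: D=54 F=38 C=37 A=27 B=26 G=25 E=12
Assign: D→slot 1, F skipped, C skipped, A skipped, B→slot 2, G skipped, E skipped.
Slots: [1:D] [2:B]
2 of 7 scheduled.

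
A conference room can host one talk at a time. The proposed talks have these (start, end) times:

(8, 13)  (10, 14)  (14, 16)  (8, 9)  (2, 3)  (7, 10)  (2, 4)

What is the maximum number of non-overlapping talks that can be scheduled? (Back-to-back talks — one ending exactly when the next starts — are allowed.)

Greedy by earliest finish: after sorting by end time, pick each interval compatible with the last pick.
By end time: (2,3), (2,4), (8,9), (7,10), (8,13), (10,14), (14,16).
Pick (2,3); next start ≥ 3 → (8,9); next start ≥ 9 → (10,14); next start ≥ 14 → (14,16).
Selected 4 talks.

4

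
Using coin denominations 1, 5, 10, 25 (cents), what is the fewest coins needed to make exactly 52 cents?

4

Greedy: take as many of the largest coin as possible, then repeat with the remainder.
52 − 2×25→2 − 2×1→0
Total coins = 2 + 2 = 4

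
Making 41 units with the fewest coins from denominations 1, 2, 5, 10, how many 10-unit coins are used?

41 = 4×10 + 1×1
Count of 10: 4

4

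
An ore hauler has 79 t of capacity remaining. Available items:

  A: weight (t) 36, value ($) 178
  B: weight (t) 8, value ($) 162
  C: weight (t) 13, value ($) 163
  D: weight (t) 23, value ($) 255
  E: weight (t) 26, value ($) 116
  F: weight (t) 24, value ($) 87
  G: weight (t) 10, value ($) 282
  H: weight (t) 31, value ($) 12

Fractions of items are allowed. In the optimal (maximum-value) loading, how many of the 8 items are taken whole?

4

Ratios (sorted): G 28.20, B 20.25, C 12.54, D 11.09, A 4.94, E 4.46, F 3.62, H 0.39
take G (10 @ 282); take B (8 @ 162); take C (13 @ 163); take D (23 @ 255); take 25/36 of A → 123.61. Capacity used 79/79.
4 item(s) taken whole; one partial (take 25/36 of A).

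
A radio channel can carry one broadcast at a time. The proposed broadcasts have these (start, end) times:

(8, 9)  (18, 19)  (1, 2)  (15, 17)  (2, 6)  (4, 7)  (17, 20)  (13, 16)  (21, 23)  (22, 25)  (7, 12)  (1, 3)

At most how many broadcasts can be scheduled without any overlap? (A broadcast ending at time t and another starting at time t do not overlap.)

Sorted by end: (1,2)  (1,3)  (2,6)  (4,7)  (8,9)  (7,12)  (13,16)  (15,17)  (18,19)  (17,20)  (21,23)  (22,25)
take (1,2); take (2,6); skip (4,7); take (8,9); skip (7,12); take (13,16); take (18,19); take (21,23).
Selected 6 broadcasts.

6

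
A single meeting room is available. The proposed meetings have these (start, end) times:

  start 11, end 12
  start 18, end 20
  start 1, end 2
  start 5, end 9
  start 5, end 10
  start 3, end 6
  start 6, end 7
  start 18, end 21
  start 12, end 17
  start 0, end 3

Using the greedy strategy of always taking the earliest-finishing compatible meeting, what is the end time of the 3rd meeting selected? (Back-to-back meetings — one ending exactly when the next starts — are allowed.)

Greedy by earliest finish: after sorting by end time, pick each interval compatible with the last pick.
By end time: (1,2), (0,3), (3,6), (6,7), (5,9), (5,10), (11,12), (12,17), (18,20), (18,21).
Pick (1,2); next start ≥ 2 → (3,6); next start ≥ 6 → (6,7); next start ≥ 7 → (11,12); next start ≥ 12 → (12,17); next start ≥ 17 → (18,20).
Selected: (1,2) (3,6) (6,7) (11,12) (12,17) (18,20)

7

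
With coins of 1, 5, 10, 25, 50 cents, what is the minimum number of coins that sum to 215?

215 − 4×50→15 − 1×10→5 − 1×5→0
Total coins = 4 + 1 + 1 = 6

6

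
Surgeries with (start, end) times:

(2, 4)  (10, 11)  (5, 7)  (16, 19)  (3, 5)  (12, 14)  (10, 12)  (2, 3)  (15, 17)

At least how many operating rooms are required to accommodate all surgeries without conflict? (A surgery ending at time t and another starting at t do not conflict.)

Events (time:±→running): 2:+→1 2:+→2 … peak 2.

2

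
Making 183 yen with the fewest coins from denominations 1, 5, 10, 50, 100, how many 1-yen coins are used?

183 = 1×100 + 1×50 + 3×10 + 3×1
Count of 1: 3

3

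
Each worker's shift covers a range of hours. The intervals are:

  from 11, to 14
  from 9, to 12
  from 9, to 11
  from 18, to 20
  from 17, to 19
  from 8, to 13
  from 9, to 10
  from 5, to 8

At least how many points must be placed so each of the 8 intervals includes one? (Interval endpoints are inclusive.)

4

Process intervals by earliest right end; each time one isn't hit yet, stab at its right endpoint.
Sorted: [5,8] [9,10] [9,11] [9,12] [8,13] [11,14] [17,19] [18,20]
{[5,8]} hit by 8; {[9,10],[9,11],[9,12],[8,13]} hit by 10; {[11,14]} hit by 14; {[17,19],[18,20]} hit by 19.
Points: 8, 10, 14, 19 (4 total).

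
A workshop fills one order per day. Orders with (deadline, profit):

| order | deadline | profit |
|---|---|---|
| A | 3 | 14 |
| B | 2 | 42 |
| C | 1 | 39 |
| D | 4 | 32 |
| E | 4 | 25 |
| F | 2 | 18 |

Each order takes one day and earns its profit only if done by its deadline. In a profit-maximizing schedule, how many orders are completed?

4

Take jobs in profit order; each goes to the latest open slot no later than its deadline.
By profit: B(d2,42), C(d1,39), D(d4,32), E(d4,25), F(d2,18), A(d3,14)
B→slot 2; C→slot 1; D→slot 4; E→slot 3; F skipped; A skipped.
4 of 6 scheduled.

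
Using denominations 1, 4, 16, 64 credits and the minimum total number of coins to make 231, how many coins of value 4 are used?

1

Greedy: take as many of the largest coin as possible, then repeat with the remainder.
231 = 3×64 + 2×16 + 1×4 + 3×1
Count of 4: 1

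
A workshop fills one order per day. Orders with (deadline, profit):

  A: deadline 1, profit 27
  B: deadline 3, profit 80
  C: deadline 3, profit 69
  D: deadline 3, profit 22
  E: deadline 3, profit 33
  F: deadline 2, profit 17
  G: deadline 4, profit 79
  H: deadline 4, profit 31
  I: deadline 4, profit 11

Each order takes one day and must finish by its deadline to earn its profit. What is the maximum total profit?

Sort by profit descending; place each in the latest free slot ≤ its deadline.
By profit: B(d3,80), G(d4,79), C(d3,69), E(d3,33), H(d4,31), A(d1,27), D(d3,22), F(d2,17), I(d4,11)
B→slot 3; G→slot 4; C→slot 2; E→slot 1; H skipped; A skipped; D skipped; F skipped; I skipped.
Profit = 33 + 69 + 80 + 79 = 261

261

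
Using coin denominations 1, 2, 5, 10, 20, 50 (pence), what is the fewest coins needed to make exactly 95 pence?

95 − 1×50→45 − 2×20→5 − 1×5→0
Total coins = 1 + 2 + 1 = 4

4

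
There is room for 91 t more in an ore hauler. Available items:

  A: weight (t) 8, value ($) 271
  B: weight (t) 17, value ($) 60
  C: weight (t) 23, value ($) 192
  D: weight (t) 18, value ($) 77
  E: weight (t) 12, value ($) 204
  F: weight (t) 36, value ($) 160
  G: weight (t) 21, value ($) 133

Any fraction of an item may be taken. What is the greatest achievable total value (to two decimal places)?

920.00

Order: A (271/8=33.88) > E (204/12=17.00) > C (192/23=8.35) > G (133/21=6.33) > F (160/36=4.44) > D (77/18=4.28) > B (60/17=3.53)
Fill: take A (8 @ 271) → take E (12 @ 204) → take C (23 @ 192) → take G (21 @ 133) → take 27/36 of F → 120.00; 91/91 used.
Total value = 920.00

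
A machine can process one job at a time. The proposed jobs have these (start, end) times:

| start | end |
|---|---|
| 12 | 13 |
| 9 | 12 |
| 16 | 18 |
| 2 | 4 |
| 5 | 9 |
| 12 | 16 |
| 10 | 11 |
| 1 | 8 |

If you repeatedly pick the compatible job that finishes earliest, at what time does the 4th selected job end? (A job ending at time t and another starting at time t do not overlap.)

13

Sort by end time and greedily take each interval whose start is ≥ the last chosen end.
By end time: (2,4), (1,8), (5,9), (10,11), (9,12), (12,13), (12,16), (16,18).
Pick (2,4); next start ≥ 4 → (5,9); next start ≥ 9 → (10,11); next start ≥ 11 → (12,13); next start ≥ 13 → (16,18).
Selected: (2,4) (5,9) (10,11) (12,13) (16,18)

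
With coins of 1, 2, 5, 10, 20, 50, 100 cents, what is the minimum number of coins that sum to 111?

111 = 1×100 + 1×10 + 1×1
Total coins = 1 + 1 + 1 = 3

3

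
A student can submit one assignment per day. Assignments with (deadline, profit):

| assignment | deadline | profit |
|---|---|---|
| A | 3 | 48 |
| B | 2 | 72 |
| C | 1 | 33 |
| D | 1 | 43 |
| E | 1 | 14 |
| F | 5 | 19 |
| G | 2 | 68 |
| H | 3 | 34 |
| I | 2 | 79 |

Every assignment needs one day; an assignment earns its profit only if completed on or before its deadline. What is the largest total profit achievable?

Take jobs in profit order; each goes to the latest open slot no later than its deadline.
By profit: I(d2,79), B(d2,72), G(d2,68), A(d3,48), D(d1,43), H(d3,34), C(d1,33), F(d5,19), E(d1,14)
I→slot 2; B→slot 1; G skipped; A→slot 3; D skipped; H skipped; C skipped; F→slot 5; E skipped.
Profit = 72 + 79 + 48 + 19 = 218

218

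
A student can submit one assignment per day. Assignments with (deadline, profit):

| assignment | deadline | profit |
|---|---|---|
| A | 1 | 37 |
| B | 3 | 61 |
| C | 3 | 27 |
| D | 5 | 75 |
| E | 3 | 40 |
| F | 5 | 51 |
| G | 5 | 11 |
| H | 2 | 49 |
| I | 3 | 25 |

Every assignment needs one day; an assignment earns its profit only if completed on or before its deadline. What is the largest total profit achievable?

276

Take jobs in profit order; each goes to the latest open slot no later than its deadline.
By profit: D(d5,75), B(d3,61), F(d5,51), H(d2,49), E(d3,40), A(d1,37), C(d3,27), I(d3,25), G(d5,11)
D→slot 5; B→slot 3; F→slot 4; H→slot 2; E→slot 1; A skipped; C skipped; I skipped; G skipped.
Profit = 40 + 49 + 61 + 51 + 75 = 276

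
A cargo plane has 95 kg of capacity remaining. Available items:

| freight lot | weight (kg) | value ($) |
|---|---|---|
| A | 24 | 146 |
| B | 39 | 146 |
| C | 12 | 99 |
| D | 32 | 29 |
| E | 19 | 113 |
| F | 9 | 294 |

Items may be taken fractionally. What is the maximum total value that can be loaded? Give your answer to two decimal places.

768.05

Greedy by value/weight ratio, highest first.
Order: F (294/9=32.67) > C (99/12=8.25) > A (146/24=6.08) > E (113/19=5.95) > B (146/39=3.74) > D (29/32=0.91)
Fill: take F (9 @ 294) → take C (12 @ 99) → take A (24 @ 146) → take E (19 @ 113) → take 31/39 of B → 116.05; 95/95 used.
Total value = 768.05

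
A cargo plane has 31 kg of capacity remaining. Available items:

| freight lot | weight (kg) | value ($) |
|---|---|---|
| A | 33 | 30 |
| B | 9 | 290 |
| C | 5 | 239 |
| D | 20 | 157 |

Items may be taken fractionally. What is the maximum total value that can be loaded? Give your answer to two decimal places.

Sort by value per unit weight and fill in that order.
Order: C (239/5=47.80) > B (290/9=32.22) > D (157/20=7.85) > A (30/33=0.91)
Fill: take C (5 @ 239) → take B (9 @ 290) → take 17/20 of D → 133.45; 31/31 used.
Total value = 662.45

662.45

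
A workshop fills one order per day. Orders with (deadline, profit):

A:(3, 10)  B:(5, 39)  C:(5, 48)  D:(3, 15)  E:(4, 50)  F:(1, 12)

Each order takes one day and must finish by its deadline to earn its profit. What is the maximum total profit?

Sort by profit descending; place each in the latest free slot ≤ its deadline.
By profit: E(d4,50), C(d5,48), B(d5,39), D(d3,15), F(d1,12), A(d3,10)
E→slot 4; C→slot 5; B→slot 3; D→slot 2; F→slot 1; A skipped.
Profit = 12 + 15 + 39 + 50 + 48 = 164

164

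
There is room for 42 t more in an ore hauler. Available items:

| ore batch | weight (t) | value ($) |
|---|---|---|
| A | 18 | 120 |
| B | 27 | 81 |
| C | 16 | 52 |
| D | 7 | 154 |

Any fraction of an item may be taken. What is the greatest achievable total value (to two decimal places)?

Greedy by value/weight ratio, highest first.
Ratios (sorted): D 22.00, A 6.67, C 3.25, B 3.00
take D (7 @ 154); take A (18 @ 120); take C (16 @ 52); take 1/27 of B → 3.00. Capacity used 42/42.
Total value = 329.00

329.00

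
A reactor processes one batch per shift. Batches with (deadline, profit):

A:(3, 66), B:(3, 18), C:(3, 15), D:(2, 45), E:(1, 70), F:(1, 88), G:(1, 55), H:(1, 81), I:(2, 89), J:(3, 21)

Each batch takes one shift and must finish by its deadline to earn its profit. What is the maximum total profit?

243

Sort by profit descending; place each in the latest free slot ≤ its deadline.
By profit: I(d2,89), F(d1,88), H(d1,81), E(d1,70), A(d3,66), G(d1,55), D(d2,45), J(d3,21), B(d3,18), C(d3,15)
I→slot 2; F→slot 1; H skipped; E skipped; A→slot 3; G skipped; D skipped; J skipped; B skipped; C skipped.
Profit = 88 + 89 + 66 = 243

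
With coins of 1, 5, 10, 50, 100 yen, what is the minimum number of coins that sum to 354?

8

354 = 3×100 + 1×50 + 4×1
Total coins = 3 + 1 + 4 = 8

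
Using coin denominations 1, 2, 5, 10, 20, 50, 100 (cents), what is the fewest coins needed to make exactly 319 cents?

7

Greedy: take as many of the largest coin as possible, then repeat with the remainder.
319 = 3×100 + 1×10 + 1×5 + 2×2
Total coins = 3 + 1 + 1 + 2 = 7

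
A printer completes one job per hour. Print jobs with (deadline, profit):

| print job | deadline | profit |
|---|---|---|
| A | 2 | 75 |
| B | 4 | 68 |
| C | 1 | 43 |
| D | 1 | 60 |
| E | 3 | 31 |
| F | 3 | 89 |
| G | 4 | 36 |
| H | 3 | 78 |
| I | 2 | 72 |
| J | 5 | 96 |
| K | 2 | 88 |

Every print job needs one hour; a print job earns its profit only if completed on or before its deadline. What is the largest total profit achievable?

419

By profit: J(d5,96), F(d3,89), K(d2,88), H(d3,78), A(d2,75), I(d2,72), B(d4,68), D(d1,60), C(d1,43), G(d4,36), E(d3,31)
J→slot 5; F→slot 3; K→slot 2; H→slot 1; A skipped; I skipped; B→slot 4; D skipped; C skipped; G skipped; E skipped.
Profit = 78 + 88 + 89 + 68 + 96 = 419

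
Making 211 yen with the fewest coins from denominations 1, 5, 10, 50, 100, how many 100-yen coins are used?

211 = 2×100 + 1×10 + 1×1
Count of 100: 2

2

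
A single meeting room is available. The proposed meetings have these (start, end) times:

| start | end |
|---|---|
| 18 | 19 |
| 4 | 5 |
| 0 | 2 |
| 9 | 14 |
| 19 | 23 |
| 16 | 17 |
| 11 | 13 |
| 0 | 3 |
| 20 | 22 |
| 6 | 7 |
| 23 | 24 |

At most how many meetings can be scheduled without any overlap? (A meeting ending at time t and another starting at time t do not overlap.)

Sort by end time and greedily take each interval whose start is ≥ the last chosen end.
By end time: (0,2), (0,3), (4,5), (6,7), (11,13), (9,14), (16,17), (18,19), (20,22), (19,23), (23,24).
Pick (0,2); next start ≥ 2 → (4,5); next start ≥ 5 → (6,7); next start ≥ 7 → (11,13); next start ≥ 13 → (16,17); next start ≥ 17 → (18,19); next start ≥ 19 → (20,22); next start ≥ 22 → (23,24).
Selected 8 meetings.

8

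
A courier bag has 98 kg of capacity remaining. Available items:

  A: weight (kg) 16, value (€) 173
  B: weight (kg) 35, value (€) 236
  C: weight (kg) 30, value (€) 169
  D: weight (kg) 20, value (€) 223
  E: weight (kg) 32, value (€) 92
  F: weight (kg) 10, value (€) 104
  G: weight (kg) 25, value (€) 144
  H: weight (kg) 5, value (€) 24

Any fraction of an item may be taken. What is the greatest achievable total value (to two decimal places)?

Ratios (sorted): D 11.15, A 10.81, F 10.40, B 6.74, G 5.76, C 5.63, H 4.80, E 2.88
take D (20 @ 223); take A (16 @ 173); take F (10 @ 104); take B (35 @ 236); take 17/25 of G → 97.92. Capacity used 98/98.
Total value = 833.92

833.92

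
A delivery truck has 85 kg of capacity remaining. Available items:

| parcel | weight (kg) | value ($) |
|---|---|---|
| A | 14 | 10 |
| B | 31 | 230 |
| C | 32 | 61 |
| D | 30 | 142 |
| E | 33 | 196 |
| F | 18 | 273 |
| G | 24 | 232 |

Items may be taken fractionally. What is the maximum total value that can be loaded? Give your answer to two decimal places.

Greedy by value/weight ratio, highest first.
Order: F (273/18=15.17) > G (232/24=9.67) > B (230/31=7.42) > E (196/33=5.94) > D (142/30=4.73) > C (61/32=1.91) > A (10/14=0.71)
Fill: take F (18 @ 273) → take G (24 @ 232) → take B (31 @ 230) → take 12/33 of E → 71.27; 85/85 used.
Total value = 806.27

806.27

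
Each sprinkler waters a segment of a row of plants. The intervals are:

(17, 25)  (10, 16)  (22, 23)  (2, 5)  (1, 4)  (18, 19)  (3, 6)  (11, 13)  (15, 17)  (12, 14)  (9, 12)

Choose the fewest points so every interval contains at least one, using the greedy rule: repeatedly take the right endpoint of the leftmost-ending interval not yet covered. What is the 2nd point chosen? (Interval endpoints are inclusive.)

Sorted: [1,4] [2,5] [3,6] [9,12] [11,13] [12,14] [10,16] [15,17] [18,19] [22,23] [17,25]
{[1,4],[2,5],[3,6]} hit by 4; {[9,12],[11,13],[12,14],[10,16]} hit by 12; {[15,17]} hit by 17; {[18,19]} hit by 19; {[22,23],[17,25]} hit by 23.
Points: 4, 12, 17, 19, 23 (5 total).

12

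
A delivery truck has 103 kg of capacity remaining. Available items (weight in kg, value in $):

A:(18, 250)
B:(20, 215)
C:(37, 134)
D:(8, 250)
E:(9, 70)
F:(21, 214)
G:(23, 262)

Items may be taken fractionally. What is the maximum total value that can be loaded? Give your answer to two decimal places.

Order: D (250/8=31.25) > A (250/18=13.89) > G (262/23=11.39) > B (215/20=10.75) > F (214/21=10.19) > E (70/9=7.78) > C (134/37=3.62)
Fill: take D (8 @ 250) → take A (18 @ 250) → take G (23 @ 262) → take B (20 @ 215) → take F (21 @ 214) → take E (9 @ 70) → take 4/37 of C → 14.49; 103/103 used.
Total value = 1275.49

1275.49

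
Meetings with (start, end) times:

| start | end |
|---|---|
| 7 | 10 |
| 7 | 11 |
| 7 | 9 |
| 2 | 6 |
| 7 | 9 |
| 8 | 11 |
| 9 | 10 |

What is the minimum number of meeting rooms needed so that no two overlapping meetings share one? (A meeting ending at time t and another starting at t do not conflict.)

5

starts: [2, 7, 7, 7, 7, 8, 9]
ends:   [6, 9, 9, 10, 10, 11, 11]
s2→1 e6→0 s7→1 s7→2 s7→3 s7→4 s8→5  — peak 5.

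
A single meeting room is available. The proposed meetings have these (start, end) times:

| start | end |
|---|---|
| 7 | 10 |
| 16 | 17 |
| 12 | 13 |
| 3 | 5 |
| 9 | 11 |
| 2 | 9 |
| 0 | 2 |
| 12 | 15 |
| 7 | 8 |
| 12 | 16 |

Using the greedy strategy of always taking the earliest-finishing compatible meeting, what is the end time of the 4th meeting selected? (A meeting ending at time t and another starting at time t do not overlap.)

Greedy by earliest finish: after sorting by end time, pick each interval compatible with the last pick.
By end time: (0,2), (3,5), (7,8), (2,9), (7,10), (9,11), (12,13), (12,15), (12,16), (16,17).
Pick (0,2); next start ≥ 2 → (3,5); next start ≥ 5 → (7,8); next start ≥ 8 → (9,11); next start ≥ 11 → (12,13); next start ≥ 13 → (16,17).
Selected: (0,2) (3,5) (7,8) (9,11) (12,13) (16,17)

11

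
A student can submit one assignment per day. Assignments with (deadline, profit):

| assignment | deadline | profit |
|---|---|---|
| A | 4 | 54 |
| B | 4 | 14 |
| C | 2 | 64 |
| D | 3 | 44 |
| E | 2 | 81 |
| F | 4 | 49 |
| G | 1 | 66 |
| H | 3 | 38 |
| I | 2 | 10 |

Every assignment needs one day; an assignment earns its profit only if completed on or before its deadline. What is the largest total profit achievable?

250

By profit: E(d2,81), G(d1,66), C(d2,64), A(d4,54), F(d4,49), D(d3,44), H(d3,38), B(d4,14), I(d2,10)
E→slot 2; G→slot 1; C skipped; A→slot 4; F→slot 3; D skipped; H skipped; B skipped; I skipped.
Profit = 66 + 81 + 49 + 54 = 250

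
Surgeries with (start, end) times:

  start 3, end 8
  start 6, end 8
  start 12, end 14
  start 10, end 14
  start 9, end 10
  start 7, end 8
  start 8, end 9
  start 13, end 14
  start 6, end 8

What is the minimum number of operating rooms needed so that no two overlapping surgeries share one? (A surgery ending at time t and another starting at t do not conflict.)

4

Count concurrent intervals with a sweep; the peak is the room count.
starts: [3, 6, 6, 7, 8, 9, 10, 12, 13]
ends:   [8, 8, 8, 8, 9, 10, 14, 14, 14]
s3→1 s6→2 s6→3 s7→4  — peak 4.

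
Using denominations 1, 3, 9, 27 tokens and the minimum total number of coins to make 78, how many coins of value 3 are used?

2

Use the largest denomination that fits, subtract, and repeat.
78 = 2×27 + 2×9 + 2×3
Count of 3: 2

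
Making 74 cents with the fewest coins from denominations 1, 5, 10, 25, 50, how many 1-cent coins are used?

74 − 1×50→24 − 2×10→4 − 4×1→0
Count of 1: 4

4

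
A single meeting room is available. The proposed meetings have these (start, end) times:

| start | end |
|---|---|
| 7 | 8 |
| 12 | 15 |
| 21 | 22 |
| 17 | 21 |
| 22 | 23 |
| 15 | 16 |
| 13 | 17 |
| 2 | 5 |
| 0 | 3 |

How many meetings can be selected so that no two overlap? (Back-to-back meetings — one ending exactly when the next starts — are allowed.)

7

Sort by end time and greedily take each interval whose start is ≥ the last chosen end.
Sorted by end: (0,3)  (2,5)  (7,8)  (12,15)  (15,16)  (13,17)  (17,21)  (21,22)  (22,23)
take (0,3); take (7,8); take (12,15); take (15,16); take (17,21); take (21,22); take (22,23).
Selected 7 meetings.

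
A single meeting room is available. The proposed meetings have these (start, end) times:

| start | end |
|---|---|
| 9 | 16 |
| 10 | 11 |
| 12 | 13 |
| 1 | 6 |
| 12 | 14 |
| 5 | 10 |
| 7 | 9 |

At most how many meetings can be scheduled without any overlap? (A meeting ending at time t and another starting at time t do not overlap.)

4

Order by finish time; keep every interval that doesn't clash with the previous kept one.
By end time: (1,6), (7,9), (5,10), (10,11), (12,13), (12,14), (9,16).
Pick (1,6); next start ≥ 6 → (7,9); next start ≥ 9 → (10,11); next start ≥ 11 → (12,13).
Selected 4 meetings.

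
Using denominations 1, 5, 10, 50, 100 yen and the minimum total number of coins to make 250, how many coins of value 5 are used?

0

Use the largest denomination that fits, subtract, and repeat.
250 − 2×100→50 − 1×50→0
Count of 5: 0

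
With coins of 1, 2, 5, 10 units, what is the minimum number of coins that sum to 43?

43 − 4×10→3 − 1×2→1 − 1×1→0
Total coins = 4 + 1 + 1 = 6

6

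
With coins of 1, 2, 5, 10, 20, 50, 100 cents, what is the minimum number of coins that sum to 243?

Use the largest denomination that fits, subtract, and repeat.
243 − 2×100→43 − 2×20→3 − 1×2→1 − 1×1→0
Total coins = 2 + 2 + 1 + 1 = 6

6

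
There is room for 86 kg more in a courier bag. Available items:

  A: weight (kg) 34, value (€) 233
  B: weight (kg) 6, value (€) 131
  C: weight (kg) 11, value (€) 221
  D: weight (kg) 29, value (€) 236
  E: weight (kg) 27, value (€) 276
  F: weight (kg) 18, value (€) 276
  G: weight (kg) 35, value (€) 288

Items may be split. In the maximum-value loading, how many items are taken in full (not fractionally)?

4

Greedy by value/weight ratio, highest first.
Ratios (sorted): B 21.83, C 20.09, F 15.33, E 10.22, G 8.23, D 8.14, A 6.85
take B (6 @ 131); take C (11 @ 221); take F (18 @ 276); take E (27 @ 276); take 24/35 of G → 197.49. Capacity used 86/86.
4 item(s) taken whole; one partial (take 24/35 of G).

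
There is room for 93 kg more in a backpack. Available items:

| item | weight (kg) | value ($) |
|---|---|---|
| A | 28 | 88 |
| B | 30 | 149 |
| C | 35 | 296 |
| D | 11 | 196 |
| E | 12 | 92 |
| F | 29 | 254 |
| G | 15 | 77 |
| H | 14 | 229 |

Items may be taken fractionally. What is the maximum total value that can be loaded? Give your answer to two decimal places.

1005.67

Order: D (196/11=17.82) > H (229/14=16.36) > F (254/29=8.76) > C (296/35=8.46) > E (92/12=7.67) > G (77/15=5.13) > B (149/30=4.97) > A (88/28=3.14)
Fill: take D (11 @ 196) → take H (14 @ 229) → take F (29 @ 254) → take C (35 @ 296) → take 4/12 of E → 30.67; 93/93 used.
Total value = 1005.67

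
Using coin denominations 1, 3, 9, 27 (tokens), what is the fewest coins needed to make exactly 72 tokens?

72 − 2×27→18 − 2×9→0
Total coins = 2 + 2 = 4

4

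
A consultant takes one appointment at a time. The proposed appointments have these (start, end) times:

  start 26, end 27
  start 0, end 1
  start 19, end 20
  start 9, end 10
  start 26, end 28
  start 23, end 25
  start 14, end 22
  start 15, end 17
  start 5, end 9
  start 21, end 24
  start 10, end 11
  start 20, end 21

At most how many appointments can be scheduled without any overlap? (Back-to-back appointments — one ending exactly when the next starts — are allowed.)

By end time: (0,1), (5,9), (9,10), (10,11), (15,17), (19,20), (20,21), (14,22), (21,24), (23,25), (26,27), (26,28).
Pick (0,1); next start ≥ 1 → (5,9); next start ≥ 9 → (9,10); next start ≥ 10 → (10,11); next start ≥ 11 → (15,17); next start ≥ 17 → (19,20); next start ≥ 20 → (20,21); next start ≥ 21 → (21,24); next start ≥ 24 → (26,27).
Selected 9 appointments.

9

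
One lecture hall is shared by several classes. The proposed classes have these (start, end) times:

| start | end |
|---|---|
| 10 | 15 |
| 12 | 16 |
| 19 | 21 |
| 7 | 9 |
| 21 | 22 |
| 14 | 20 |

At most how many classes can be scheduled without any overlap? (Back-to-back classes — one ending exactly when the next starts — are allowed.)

Sorted by end: (7,9)  (10,15)  (12,16)  (14,20)  (19,21)  (21,22)
take (7,9); take (10,15); take (19,21); take (21,22).
Selected 4 classes.

4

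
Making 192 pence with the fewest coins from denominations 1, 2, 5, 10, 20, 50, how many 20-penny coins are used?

2

Greedy: take as many of the largest coin as possible, then repeat with the remainder.
192 − 3×50→42 − 2×20→2 − 1×2→0
Count of 20: 2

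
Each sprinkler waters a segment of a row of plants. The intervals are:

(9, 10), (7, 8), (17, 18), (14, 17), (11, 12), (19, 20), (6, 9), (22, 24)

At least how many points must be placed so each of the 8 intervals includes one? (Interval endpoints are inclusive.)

Sort by right endpoint; whenever an interval is uncovered, place a point at its right end.
By right end: [7,8]  [6,9]  [9,10]  [11,12]  [14,17]  [17,18]  [19,20]  [22,24]
[7,8] uncovered → point at 8; [9,10] uncovered → point at 10; [11,12] uncovered → point at 12; [14,17] uncovered → point at 17; [19,20] uncovered → point at 20; [22,24] uncovered → point at 24.
Points: 8, 10, 12, 17, 20, 24 (6 total).

6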